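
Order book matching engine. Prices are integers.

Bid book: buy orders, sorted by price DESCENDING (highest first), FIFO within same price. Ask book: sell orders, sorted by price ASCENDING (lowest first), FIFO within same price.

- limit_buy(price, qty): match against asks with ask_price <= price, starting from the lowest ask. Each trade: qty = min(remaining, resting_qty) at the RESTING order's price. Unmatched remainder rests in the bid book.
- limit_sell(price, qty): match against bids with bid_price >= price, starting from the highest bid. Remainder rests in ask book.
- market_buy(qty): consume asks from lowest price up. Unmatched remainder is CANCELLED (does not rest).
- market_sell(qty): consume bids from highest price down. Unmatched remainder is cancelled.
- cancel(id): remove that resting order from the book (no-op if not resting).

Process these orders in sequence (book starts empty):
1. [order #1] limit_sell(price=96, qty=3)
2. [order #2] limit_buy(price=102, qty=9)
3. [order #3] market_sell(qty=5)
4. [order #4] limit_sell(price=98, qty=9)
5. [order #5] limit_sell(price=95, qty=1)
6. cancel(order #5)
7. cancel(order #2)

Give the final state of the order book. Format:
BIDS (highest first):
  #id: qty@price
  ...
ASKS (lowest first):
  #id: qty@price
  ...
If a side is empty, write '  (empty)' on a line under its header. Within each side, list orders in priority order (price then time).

After op 1 [order #1] limit_sell(price=96, qty=3): fills=none; bids=[-] asks=[#1:3@96]
After op 2 [order #2] limit_buy(price=102, qty=9): fills=#2x#1:3@96; bids=[#2:6@102] asks=[-]
After op 3 [order #3] market_sell(qty=5): fills=#2x#3:5@102; bids=[#2:1@102] asks=[-]
After op 4 [order #4] limit_sell(price=98, qty=9): fills=#2x#4:1@102; bids=[-] asks=[#4:8@98]
After op 5 [order #5] limit_sell(price=95, qty=1): fills=none; bids=[-] asks=[#5:1@95 #4:8@98]
After op 6 cancel(order #5): fills=none; bids=[-] asks=[#4:8@98]
After op 7 cancel(order #2): fills=none; bids=[-] asks=[#4:8@98]

Answer: BIDS (highest first):
  (empty)
ASKS (lowest first):
  #4: 8@98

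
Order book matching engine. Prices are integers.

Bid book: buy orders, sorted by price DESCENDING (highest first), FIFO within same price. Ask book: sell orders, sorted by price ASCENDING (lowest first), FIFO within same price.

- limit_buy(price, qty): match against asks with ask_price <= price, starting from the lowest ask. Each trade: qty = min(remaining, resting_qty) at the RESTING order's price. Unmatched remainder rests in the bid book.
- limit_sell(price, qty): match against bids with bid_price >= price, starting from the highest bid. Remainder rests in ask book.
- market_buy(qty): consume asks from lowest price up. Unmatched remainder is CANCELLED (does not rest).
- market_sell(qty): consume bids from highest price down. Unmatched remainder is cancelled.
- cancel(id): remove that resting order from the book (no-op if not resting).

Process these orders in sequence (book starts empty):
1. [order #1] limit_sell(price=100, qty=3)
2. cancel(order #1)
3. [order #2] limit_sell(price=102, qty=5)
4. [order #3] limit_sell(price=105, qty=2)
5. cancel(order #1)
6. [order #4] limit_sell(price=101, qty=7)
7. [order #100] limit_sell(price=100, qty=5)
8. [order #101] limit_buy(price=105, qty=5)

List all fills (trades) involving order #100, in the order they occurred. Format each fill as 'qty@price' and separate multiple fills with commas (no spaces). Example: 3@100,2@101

After op 1 [order #1] limit_sell(price=100, qty=3): fills=none; bids=[-] asks=[#1:3@100]
After op 2 cancel(order #1): fills=none; bids=[-] asks=[-]
After op 3 [order #2] limit_sell(price=102, qty=5): fills=none; bids=[-] asks=[#2:5@102]
After op 4 [order #3] limit_sell(price=105, qty=2): fills=none; bids=[-] asks=[#2:5@102 #3:2@105]
After op 5 cancel(order #1): fills=none; bids=[-] asks=[#2:5@102 #3:2@105]
After op 6 [order #4] limit_sell(price=101, qty=7): fills=none; bids=[-] asks=[#4:7@101 #2:5@102 #3:2@105]
After op 7 [order #100] limit_sell(price=100, qty=5): fills=none; bids=[-] asks=[#100:5@100 #4:7@101 #2:5@102 #3:2@105]
After op 8 [order #101] limit_buy(price=105, qty=5): fills=#101x#100:5@100; bids=[-] asks=[#4:7@101 #2:5@102 #3:2@105]

Answer: 5@100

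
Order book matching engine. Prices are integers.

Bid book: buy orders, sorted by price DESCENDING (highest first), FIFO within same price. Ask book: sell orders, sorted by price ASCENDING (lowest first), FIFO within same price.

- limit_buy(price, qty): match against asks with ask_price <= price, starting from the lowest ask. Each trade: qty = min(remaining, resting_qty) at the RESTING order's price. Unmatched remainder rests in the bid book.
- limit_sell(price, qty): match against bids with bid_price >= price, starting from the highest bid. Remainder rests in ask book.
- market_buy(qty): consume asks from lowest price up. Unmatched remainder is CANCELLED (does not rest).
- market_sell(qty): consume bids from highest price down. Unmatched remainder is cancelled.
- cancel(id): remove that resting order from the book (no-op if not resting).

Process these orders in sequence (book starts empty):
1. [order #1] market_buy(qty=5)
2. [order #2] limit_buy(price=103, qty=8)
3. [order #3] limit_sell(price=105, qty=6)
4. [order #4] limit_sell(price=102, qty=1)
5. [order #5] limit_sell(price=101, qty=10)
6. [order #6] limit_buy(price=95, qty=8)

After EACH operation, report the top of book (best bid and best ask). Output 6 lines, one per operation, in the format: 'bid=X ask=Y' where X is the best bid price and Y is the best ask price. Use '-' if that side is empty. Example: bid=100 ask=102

Answer: bid=- ask=-
bid=103 ask=-
bid=103 ask=105
bid=103 ask=105
bid=- ask=101
bid=95 ask=101

Derivation:
After op 1 [order #1] market_buy(qty=5): fills=none; bids=[-] asks=[-]
After op 2 [order #2] limit_buy(price=103, qty=8): fills=none; bids=[#2:8@103] asks=[-]
After op 3 [order #3] limit_sell(price=105, qty=6): fills=none; bids=[#2:8@103] asks=[#3:6@105]
After op 4 [order #4] limit_sell(price=102, qty=1): fills=#2x#4:1@103; bids=[#2:7@103] asks=[#3:6@105]
After op 5 [order #5] limit_sell(price=101, qty=10): fills=#2x#5:7@103; bids=[-] asks=[#5:3@101 #3:6@105]
After op 6 [order #6] limit_buy(price=95, qty=8): fills=none; bids=[#6:8@95] asks=[#5:3@101 #3:6@105]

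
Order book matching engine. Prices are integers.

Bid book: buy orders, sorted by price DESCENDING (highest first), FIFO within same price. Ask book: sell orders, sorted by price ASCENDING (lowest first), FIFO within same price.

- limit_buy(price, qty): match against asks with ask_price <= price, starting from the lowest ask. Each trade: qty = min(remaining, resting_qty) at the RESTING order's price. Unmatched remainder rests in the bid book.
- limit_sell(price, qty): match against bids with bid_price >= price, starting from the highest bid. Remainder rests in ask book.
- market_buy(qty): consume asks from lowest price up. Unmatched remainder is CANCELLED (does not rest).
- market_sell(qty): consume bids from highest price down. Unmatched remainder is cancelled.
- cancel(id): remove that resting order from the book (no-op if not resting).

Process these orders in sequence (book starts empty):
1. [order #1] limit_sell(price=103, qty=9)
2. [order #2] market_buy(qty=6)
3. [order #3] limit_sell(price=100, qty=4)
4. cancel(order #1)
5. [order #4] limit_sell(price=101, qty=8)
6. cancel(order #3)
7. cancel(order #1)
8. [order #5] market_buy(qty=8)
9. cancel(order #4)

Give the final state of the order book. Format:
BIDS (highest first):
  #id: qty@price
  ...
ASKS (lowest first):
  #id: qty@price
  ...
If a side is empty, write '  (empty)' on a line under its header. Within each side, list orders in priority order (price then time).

After op 1 [order #1] limit_sell(price=103, qty=9): fills=none; bids=[-] asks=[#1:9@103]
After op 2 [order #2] market_buy(qty=6): fills=#2x#1:6@103; bids=[-] asks=[#1:3@103]
After op 3 [order #3] limit_sell(price=100, qty=4): fills=none; bids=[-] asks=[#3:4@100 #1:3@103]
After op 4 cancel(order #1): fills=none; bids=[-] asks=[#3:4@100]
After op 5 [order #4] limit_sell(price=101, qty=8): fills=none; bids=[-] asks=[#3:4@100 #4:8@101]
After op 6 cancel(order #3): fills=none; bids=[-] asks=[#4:8@101]
After op 7 cancel(order #1): fills=none; bids=[-] asks=[#4:8@101]
After op 8 [order #5] market_buy(qty=8): fills=#5x#4:8@101; bids=[-] asks=[-]
After op 9 cancel(order #4): fills=none; bids=[-] asks=[-]

Answer: BIDS (highest first):
  (empty)
ASKS (lowest first):
  (empty)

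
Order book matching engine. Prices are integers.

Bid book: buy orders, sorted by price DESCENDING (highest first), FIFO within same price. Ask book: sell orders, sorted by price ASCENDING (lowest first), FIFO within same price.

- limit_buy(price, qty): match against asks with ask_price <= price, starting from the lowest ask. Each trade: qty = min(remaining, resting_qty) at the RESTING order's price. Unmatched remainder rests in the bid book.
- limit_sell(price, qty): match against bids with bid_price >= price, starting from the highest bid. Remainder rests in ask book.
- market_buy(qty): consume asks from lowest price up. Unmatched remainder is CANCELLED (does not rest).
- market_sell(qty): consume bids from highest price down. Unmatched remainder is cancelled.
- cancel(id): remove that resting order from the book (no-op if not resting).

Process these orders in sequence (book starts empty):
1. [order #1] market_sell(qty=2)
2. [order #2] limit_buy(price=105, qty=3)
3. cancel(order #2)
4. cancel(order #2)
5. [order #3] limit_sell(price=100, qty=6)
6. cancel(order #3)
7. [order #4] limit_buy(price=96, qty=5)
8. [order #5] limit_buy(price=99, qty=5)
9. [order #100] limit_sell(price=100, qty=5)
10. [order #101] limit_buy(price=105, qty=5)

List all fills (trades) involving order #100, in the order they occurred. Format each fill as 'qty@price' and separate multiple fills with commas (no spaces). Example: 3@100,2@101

After op 1 [order #1] market_sell(qty=2): fills=none; bids=[-] asks=[-]
After op 2 [order #2] limit_buy(price=105, qty=3): fills=none; bids=[#2:3@105] asks=[-]
After op 3 cancel(order #2): fills=none; bids=[-] asks=[-]
After op 4 cancel(order #2): fills=none; bids=[-] asks=[-]
After op 5 [order #3] limit_sell(price=100, qty=6): fills=none; bids=[-] asks=[#3:6@100]
After op 6 cancel(order #3): fills=none; bids=[-] asks=[-]
After op 7 [order #4] limit_buy(price=96, qty=5): fills=none; bids=[#4:5@96] asks=[-]
After op 8 [order #5] limit_buy(price=99, qty=5): fills=none; bids=[#5:5@99 #4:5@96] asks=[-]
After op 9 [order #100] limit_sell(price=100, qty=5): fills=none; bids=[#5:5@99 #4:5@96] asks=[#100:5@100]
After op 10 [order #101] limit_buy(price=105, qty=5): fills=#101x#100:5@100; bids=[#5:5@99 #4:5@96] asks=[-]

Answer: 5@100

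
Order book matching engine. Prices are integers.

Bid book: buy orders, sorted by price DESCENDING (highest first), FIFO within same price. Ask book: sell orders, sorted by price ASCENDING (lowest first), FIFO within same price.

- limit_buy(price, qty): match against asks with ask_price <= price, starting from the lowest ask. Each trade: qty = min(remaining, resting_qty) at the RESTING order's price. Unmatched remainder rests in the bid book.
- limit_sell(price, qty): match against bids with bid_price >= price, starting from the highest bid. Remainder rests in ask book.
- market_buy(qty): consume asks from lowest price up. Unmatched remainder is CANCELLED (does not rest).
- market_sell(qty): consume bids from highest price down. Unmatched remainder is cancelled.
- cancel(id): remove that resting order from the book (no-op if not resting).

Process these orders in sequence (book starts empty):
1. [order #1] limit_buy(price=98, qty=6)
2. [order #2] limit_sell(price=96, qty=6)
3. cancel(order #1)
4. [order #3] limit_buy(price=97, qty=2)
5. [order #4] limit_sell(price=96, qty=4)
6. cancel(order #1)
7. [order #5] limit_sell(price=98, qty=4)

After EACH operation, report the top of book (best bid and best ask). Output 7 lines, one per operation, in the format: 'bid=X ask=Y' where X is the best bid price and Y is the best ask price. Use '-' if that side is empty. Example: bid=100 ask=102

After op 1 [order #1] limit_buy(price=98, qty=6): fills=none; bids=[#1:6@98] asks=[-]
After op 2 [order #2] limit_sell(price=96, qty=6): fills=#1x#2:6@98; bids=[-] asks=[-]
After op 3 cancel(order #1): fills=none; bids=[-] asks=[-]
After op 4 [order #3] limit_buy(price=97, qty=2): fills=none; bids=[#3:2@97] asks=[-]
After op 5 [order #4] limit_sell(price=96, qty=4): fills=#3x#4:2@97; bids=[-] asks=[#4:2@96]
After op 6 cancel(order #1): fills=none; bids=[-] asks=[#4:2@96]
After op 7 [order #5] limit_sell(price=98, qty=4): fills=none; bids=[-] asks=[#4:2@96 #5:4@98]

Answer: bid=98 ask=-
bid=- ask=-
bid=- ask=-
bid=97 ask=-
bid=- ask=96
bid=- ask=96
bid=- ask=96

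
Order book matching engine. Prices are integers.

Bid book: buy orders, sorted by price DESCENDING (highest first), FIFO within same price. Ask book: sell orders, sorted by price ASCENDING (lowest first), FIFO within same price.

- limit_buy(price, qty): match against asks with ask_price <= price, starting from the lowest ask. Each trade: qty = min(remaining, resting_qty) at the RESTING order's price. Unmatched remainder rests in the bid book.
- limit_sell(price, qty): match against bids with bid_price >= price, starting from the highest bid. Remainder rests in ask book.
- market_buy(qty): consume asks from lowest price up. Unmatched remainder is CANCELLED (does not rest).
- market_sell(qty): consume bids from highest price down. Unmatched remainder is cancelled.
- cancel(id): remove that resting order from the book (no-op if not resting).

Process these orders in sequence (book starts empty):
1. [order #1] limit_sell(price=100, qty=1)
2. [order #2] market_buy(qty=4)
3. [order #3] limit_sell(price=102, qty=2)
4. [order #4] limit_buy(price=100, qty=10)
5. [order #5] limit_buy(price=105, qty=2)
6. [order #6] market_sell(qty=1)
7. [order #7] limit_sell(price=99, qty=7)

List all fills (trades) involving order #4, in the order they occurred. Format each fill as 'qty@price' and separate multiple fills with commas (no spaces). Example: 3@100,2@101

After op 1 [order #1] limit_sell(price=100, qty=1): fills=none; bids=[-] asks=[#1:1@100]
After op 2 [order #2] market_buy(qty=4): fills=#2x#1:1@100; bids=[-] asks=[-]
After op 3 [order #3] limit_sell(price=102, qty=2): fills=none; bids=[-] asks=[#3:2@102]
After op 4 [order #4] limit_buy(price=100, qty=10): fills=none; bids=[#4:10@100] asks=[#3:2@102]
After op 5 [order #5] limit_buy(price=105, qty=2): fills=#5x#3:2@102; bids=[#4:10@100] asks=[-]
After op 6 [order #6] market_sell(qty=1): fills=#4x#6:1@100; bids=[#4:9@100] asks=[-]
After op 7 [order #7] limit_sell(price=99, qty=7): fills=#4x#7:7@100; bids=[#4:2@100] asks=[-]

Answer: 1@100,7@100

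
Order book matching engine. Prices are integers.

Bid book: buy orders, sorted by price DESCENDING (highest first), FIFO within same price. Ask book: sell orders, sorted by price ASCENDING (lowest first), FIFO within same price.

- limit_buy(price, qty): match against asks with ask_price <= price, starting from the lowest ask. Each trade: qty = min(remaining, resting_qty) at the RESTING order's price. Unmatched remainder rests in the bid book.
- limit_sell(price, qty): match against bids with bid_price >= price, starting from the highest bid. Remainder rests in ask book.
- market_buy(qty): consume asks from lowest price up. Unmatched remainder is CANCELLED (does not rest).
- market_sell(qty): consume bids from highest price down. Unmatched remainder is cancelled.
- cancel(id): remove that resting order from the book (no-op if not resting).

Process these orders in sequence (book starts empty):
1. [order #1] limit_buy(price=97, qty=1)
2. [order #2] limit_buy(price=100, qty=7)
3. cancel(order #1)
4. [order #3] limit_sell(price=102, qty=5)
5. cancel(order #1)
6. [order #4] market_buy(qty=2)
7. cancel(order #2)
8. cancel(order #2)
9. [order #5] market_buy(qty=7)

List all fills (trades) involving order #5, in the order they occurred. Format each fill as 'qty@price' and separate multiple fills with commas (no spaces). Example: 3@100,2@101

Answer: 3@102

Derivation:
After op 1 [order #1] limit_buy(price=97, qty=1): fills=none; bids=[#1:1@97] asks=[-]
After op 2 [order #2] limit_buy(price=100, qty=7): fills=none; bids=[#2:7@100 #1:1@97] asks=[-]
After op 3 cancel(order #1): fills=none; bids=[#2:7@100] asks=[-]
After op 4 [order #3] limit_sell(price=102, qty=5): fills=none; bids=[#2:7@100] asks=[#3:5@102]
After op 5 cancel(order #1): fills=none; bids=[#2:7@100] asks=[#3:5@102]
After op 6 [order #4] market_buy(qty=2): fills=#4x#3:2@102; bids=[#2:7@100] asks=[#3:3@102]
After op 7 cancel(order #2): fills=none; bids=[-] asks=[#3:3@102]
After op 8 cancel(order #2): fills=none; bids=[-] asks=[#3:3@102]
After op 9 [order #5] market_buy(qty=7): fills=#5x#3:3@102; bids=[-] asks=[-]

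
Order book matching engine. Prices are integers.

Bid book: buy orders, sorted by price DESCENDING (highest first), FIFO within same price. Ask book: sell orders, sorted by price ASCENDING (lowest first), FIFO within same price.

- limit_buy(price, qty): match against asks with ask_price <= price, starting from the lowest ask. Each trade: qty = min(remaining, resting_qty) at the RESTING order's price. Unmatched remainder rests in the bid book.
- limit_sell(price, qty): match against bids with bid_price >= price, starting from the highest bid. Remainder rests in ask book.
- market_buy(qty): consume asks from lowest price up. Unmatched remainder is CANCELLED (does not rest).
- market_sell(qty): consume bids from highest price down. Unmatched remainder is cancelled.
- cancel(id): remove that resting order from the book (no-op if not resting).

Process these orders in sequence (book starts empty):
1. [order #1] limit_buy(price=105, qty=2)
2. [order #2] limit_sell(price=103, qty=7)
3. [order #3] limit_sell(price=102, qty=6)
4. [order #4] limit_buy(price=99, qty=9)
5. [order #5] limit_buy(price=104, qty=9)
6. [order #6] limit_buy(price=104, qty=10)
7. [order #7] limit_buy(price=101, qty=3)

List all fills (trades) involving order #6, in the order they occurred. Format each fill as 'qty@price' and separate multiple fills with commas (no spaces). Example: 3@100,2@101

After op 1 [order #1] limit_buy(price=105, qty=2): fills=none; bids=[#1:2@105] asks=[-]
After op 2 [order #2] limit_sell(price=103, qty=7): fills=#1x#2:2@105; bids=[-] asks=[#2:5@103]
After op 3 [order #3] limit_sell(price=102, qty=6): fills=none; bids=[-] asks=[#3:6@102 #2:5@103]
After op 4 [order #4] limit_buy(price=99, qty=9): fills=none; bids=[#4:9@99] asks=[#3:6@102 #2:5@103]
After op 5 [order #5] limit_buy(price=104, qty=9): fills=#5x#3:6@102 #5x#2:3@103; bids=[#4:9@99] asks=[#2:2@103]
After op 6 [order #6] limit_buy(price=104, qty=10): fills=#6x#2:2@103; bids=[#6:8@104 #4:9@99] asks=[-]
After op 7 [order #7] limit_buy(price=101, qty=3): fills=none; bids=[#6:8@104 #7:3@101 #4:9@99] asks=[-]

Answer: 2@103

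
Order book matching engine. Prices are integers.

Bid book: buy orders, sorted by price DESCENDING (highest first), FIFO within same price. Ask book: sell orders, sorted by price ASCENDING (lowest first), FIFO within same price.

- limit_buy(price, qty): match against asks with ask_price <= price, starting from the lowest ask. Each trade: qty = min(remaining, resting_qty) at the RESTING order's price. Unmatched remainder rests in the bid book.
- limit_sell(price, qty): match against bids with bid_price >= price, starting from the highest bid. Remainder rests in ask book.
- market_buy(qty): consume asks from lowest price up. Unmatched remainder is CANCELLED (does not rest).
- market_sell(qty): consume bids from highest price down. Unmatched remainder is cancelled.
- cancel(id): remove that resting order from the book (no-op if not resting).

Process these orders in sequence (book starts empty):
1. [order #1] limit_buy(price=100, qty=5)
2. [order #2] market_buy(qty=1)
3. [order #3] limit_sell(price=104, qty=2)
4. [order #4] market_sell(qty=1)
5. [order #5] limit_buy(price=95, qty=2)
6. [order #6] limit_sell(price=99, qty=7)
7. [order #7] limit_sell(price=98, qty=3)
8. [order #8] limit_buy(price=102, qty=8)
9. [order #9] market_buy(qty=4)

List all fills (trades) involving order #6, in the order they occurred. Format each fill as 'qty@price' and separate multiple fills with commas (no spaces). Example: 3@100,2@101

Answer: 4@100,3@99

Derivation:
After op 1 [order #1] limit_buy(price=100, qty=5): fills=none; bids=[#1:5@100] asks=[-]
After op 2 [order #2] market_buy(qty=1): fills=none; bids=[#1:5@100] asks=[-]
After op 3 [order #3] limit_sell(price=104, qty=2): fills=none; bids=[#1:5@100] asks=[#3:2@104]
After op 4 [order #4] market_sell(qty=1): fills=#1x#4:1@100; bids=[#1:4@100] asks=[#3:2@104]
After op 5 [order #5] limit_buy(price=95, qty=2): fills=none; bids=[#1:4@100 #5:2@95] asks=[#3:2@104]
After op 6 [order #6] limit_sell(price=99, qty=7): fills=#1x#6:4@100; bids=[#5:2@95] asks=[#6:3@99 #3:2@104]
After op 7 [order #7] limit_sell(price=98, qty=3): fills=none; bids=[#5:2@95] asks=[#7:3@98 #6:3@99 #3:2@104]
After op 8 [order #8] limit_buy(price=102, qty=8): fills=#8x#7:3@98 #8x#6:3@99; bids=[#8:2@102 #5:2@95] asks=[#3:2@104]
After op 9 [order #9] market_buy(qty=4): fills=#9x#3:2@104; bids=[#8:2@102 #5:2@95] asks=[-]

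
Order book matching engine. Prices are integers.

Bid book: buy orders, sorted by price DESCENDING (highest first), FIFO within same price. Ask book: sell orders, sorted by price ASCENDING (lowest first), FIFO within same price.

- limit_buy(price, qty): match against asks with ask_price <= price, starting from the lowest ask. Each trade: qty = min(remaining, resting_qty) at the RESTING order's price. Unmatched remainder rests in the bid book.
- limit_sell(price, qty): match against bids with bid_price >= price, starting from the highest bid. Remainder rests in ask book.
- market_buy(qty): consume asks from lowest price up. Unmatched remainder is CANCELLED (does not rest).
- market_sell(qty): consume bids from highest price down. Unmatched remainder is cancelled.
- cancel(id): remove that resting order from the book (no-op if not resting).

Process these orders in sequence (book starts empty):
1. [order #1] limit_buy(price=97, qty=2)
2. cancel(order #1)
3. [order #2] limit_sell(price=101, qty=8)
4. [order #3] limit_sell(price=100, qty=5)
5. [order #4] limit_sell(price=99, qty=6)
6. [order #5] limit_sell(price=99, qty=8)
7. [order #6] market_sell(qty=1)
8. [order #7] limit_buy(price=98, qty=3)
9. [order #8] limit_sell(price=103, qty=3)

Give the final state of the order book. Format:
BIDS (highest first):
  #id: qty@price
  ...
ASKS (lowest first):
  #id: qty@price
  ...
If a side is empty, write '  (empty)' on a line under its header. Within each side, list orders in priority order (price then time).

Answer: BIDS (highest first):
  #7: 3@98
ASKS (lowest first):
  #4: 6@99
  #5: 8@99
  #3: 5@100
  #2: 8@101
  #8: 3@103

Derivation:
After op 1 [order #1] limit_buy(price=97, qty=2): fills=none; bids=[#1:2@97] asks=[-]
After op 2 cancel(order #1): fills=none; bids=[-] asks=[-]
After op 3 [order #2] limit_sell(price=101, qty=8): fills=none; bids=[-] asks=[#2:8@101]
After op 4 [order #3] limit_sell(price=100, qty=5): fills=none; bids=[-] asks=[#3:5@100 #2:8@101]
After op 5 [order #4] limit_sell(price=99, qty=6): fills=none; bids=[-] asks=[#4:6@99 #3:5@100 #2:8@101]
After op 6 [order #5] limit_sell(price=99, qty=8): fills=none; bids=[-] asks=[#4:6@99 #5:8@99 #3:5@100 #2:8@101]
After op 7 [order #6] market_sell(qty=1): fills=none; bids=[-] asks=[#4:6@99 #5:8@99 #3:5@100 #2:8@101]
After op 8 [order #7] limit_buy(price=98, qty=3): fills=none; bids=[#7:3@98] asks=[#4:6@99 #5:8@99 #3:5@100 #2:8@101]
After op 9 [order #8] limit_sell(price=103, qty=3): fills=none; bids=[#7:3@98] asks=[#4:6@99 #5:8@99 #3:5@100 #2:8@101 #8:3@103]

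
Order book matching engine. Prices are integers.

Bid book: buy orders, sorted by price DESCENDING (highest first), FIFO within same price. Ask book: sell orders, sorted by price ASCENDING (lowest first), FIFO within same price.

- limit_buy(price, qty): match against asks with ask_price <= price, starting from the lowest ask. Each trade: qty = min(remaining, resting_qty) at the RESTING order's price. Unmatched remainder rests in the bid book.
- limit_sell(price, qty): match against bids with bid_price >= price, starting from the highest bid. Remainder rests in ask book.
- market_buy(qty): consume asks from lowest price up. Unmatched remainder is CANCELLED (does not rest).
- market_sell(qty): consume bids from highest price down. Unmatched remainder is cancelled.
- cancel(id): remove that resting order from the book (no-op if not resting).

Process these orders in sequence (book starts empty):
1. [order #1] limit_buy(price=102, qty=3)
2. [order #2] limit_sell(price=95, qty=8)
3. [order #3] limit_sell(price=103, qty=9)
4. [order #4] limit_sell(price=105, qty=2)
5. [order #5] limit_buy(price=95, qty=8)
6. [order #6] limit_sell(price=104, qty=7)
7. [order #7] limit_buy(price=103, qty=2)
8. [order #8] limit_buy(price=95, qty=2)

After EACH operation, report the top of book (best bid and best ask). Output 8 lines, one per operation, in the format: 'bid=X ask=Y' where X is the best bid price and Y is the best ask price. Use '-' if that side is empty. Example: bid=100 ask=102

Answer: bid=102 ask=-
bid=- ask=95
bid=- ask=95
bid=- ask=95
bid=95 ask=103
bid=95 ask=103
bid=95 ask=103
bid=95 ask=103

Derivation:
After op 1 [order #1] limit_buy(price=102, qty=3): fills=none; bids=[#1:3@102] asks=[-]
After op 2 [order #2] limit_sell(price=95, qty=8): fills=#1x#2:3@102; bids=[-] asks=[#2:5@95]
After op 3 [order #3] limit_sell(price=103, qty=9): fills=none; bids=[-] asks=[#2:5@95 #3:9@103]
After op 4 [order #4] limit_sell(price=105, qty=2): fills=none; bids=[-] asks=[#2:5@95 #3:9@103 #4:2@105]
After op 5 [order #5] limit_buy(price=95, qty=8): fills=#5x#2:5@95; bids=[#5:3@95] asks=[#3:9@103 #4:2@105]
After op 6 [order #6] limit_sell(price=104, qty=7): fills=none; bids=[#5:3@95] asks=[#3:9@103 #6:7@104 #4:2@105]
After op 7 [order #7] limit_buy(price=103, qty=2): fills=#7x#3:2@103; bids=[#5:3@95] asks=[#3:7@103 #6:7@104 #4:2@105]
After op 8 [order #8] limit_buy(price=95, qty=2): fills=none; bids=[#5:3@95 #8:2@95] asks=[#3:7@103 #6:7@104 #4:2@105]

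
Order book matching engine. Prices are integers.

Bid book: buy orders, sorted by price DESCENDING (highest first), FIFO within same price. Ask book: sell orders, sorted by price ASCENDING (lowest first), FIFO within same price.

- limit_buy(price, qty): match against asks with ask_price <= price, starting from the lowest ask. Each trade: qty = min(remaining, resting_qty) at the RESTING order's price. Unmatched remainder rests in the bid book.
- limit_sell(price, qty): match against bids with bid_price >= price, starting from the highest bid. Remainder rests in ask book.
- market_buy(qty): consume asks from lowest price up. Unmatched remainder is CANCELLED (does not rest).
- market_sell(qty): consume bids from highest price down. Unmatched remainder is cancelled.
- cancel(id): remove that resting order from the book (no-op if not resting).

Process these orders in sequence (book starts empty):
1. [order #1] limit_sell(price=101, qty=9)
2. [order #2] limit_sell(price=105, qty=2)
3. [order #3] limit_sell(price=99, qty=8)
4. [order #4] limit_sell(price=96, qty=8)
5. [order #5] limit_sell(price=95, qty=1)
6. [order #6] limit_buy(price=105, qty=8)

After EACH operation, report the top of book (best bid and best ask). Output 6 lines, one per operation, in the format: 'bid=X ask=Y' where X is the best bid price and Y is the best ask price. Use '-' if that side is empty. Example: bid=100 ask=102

After op 1 [order #1] limit_sell(price=101, qty=9): fills=none; bids=[-] asks=[#1:9@101]
After op 2 [order #2] limit_sell(price=105, qty=2): fills=none; bids=[-] asks=[#1:9@101 #2:2@105]
After op 3 [order #3] limit_sell(price=99, qty=8): fills=none; bids=[-] asks=[#3:8@99 #1:9@101 #2:2@105]
After op 4 [order #4] limit_sell(price=96, qty=8): fills=none; bids=[-] asks=[#4:8@96 #3:8@99 #1:9@101 #2:2@105]
After op 5 [order #5] limit_sell(price=95, qty=1): fills=none; bids=[-] asks=[#5:1@95 #4:8@96 #3:8@99 #1:9@101 #2:2@105]
After op 6 [order #6] limit_buy(price=105, qty=8): fills=#6x#5:1@95 #6x#4:7@96; bids=[-] asks=[#4:1@96 #3:8@99 #1:9@101 #2:2@105]

Answer: bid=- ask=101
bid=- ask=101
bid=- ask=99
bid=- ask=96
bid=- ask=95
bid=- ask=96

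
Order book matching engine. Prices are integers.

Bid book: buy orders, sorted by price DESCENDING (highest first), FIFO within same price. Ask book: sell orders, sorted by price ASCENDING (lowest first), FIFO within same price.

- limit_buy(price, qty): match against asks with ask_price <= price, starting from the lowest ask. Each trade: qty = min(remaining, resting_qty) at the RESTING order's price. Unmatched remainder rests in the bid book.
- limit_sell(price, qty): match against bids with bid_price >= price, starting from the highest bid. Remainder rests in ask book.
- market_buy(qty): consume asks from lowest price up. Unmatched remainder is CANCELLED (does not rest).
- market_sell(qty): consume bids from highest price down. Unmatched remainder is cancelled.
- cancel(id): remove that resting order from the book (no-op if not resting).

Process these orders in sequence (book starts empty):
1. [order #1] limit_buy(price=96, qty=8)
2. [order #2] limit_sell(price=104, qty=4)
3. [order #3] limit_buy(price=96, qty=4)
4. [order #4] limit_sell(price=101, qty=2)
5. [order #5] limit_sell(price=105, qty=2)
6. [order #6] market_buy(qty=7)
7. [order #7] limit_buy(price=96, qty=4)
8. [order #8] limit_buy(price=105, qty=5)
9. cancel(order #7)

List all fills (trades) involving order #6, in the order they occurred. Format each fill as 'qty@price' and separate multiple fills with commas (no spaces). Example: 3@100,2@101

After op 1 [order #1] limit_buy(price=96, qty=8): fills=none; bids=[#1:8@96] asks=[-]
After op 2 [order #2] limit_sell(price=104, qty=4): fills=none; bids=[#1:8@96] asks=[#2:4@104]
After op 3 [order #3] limit_buy(price=96, qty=4): fills=none; bids=[#1:8@96 #3:4@96] asks=[#2:4@104]
After op 4 [order #4] limit_sell(price=101, qty=2): fills=none; bids=[#1:8@96 #3:4@96] asks=[#4:2@101 #2:4@104]
After op 5 [order #5] limit_sell(price=105, qty=2): fills=none; bids=[#1:8@96 #3:4@96] asks=[#4:2@101 #2:4@104 #5:2@105]
After op 6 [order #6] market_buy(qty=7): fills=#6x#4:2@101 #6x#2:4@104 #6x#5:1@105; bids=[#1:8@96 #3:4@96] asks=[#5:1@105]
After op 7 [order #7] limit_buy(price=96, qty=4): fills=none; bids=[#1:8@96 #3:4@96 #7:4@96] asks=[#5:1@105]
After op 8 [order #8] limit_buy(price=105, qty=5): fills=#8x#5:1@105; bids=[#8:4@105 #1:8@96 #3:4@96 #7:4@96] asks=[-]
After op 9 cancel(order #7): fills=none; bids=[#8:4@105 #1:8@96 #3:4@96] asks=[-]

Answer: 2@101,4@104,1@105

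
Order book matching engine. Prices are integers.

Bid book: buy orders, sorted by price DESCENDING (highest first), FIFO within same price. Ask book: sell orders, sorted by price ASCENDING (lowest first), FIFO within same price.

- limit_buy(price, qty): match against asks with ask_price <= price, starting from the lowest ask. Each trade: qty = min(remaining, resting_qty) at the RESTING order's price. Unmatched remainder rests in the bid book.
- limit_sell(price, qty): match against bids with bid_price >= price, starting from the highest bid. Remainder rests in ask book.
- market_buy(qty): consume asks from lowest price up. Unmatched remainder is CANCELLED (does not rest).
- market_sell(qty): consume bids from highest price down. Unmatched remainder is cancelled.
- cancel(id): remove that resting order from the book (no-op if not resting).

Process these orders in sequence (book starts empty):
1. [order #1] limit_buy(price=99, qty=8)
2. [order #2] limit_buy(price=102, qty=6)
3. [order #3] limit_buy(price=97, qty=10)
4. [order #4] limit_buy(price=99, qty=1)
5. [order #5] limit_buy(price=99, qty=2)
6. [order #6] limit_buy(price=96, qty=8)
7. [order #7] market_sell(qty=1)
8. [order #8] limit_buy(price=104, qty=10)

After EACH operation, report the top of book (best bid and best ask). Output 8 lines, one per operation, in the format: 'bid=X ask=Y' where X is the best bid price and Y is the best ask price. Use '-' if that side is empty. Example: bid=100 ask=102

After op 1 [order #1] limit_buy(price=99, qty=8): fills=none; bids=[#1:8@99] asks=[-]
After op 2 [order #2] limit_buy(price=102, qty=6): fills=none; bids=[#2:6@102 #1:8@99] asks=[-]
After op 3 [order #3] limit_buy(price=97, qty=10): fills=none; bids=[#2:6@102 #1:8@99 #3:10@97] asks=[-]
After op 4 [order #4] limit_buy(price=99, qty=1): fills=none; bids=[#2:6@102 #1:8@99 #4:1@99 #3:10@97] asks=[-]
After op 5 [order #5] limit_buy(price=99, qty=2): fills=none; bids=[#2:6@102 #1:8@99 #4:1@99 #5:2@99 #3:10@97] asks=[-]
After op 6 [order #6] limit_buy(price=96, qty=8): fills=none; bids=[#2:6@102 #1:8@99 #4:1@99 #5:2@99 #3:10@97 #6:8@96] asks=[-]
After op 7 [order #7] market_sell(qty=1): fills=#2x#7:1@102; bids=[#2:5@102 #1:8@99 #4:1@99 #5:2@99 #3:10@97 #6:8@96] asks=[-]
After op 8 [order #8] limit_buy(price=104, qty=10): fills=none; bids=[#8:10@104 #2:5@102 #1:8@99 #4:1@99 #5:2@99 #3:10@97 #6:8@96] asks=[-]

Answer: bid=99 ask=-
bid=102 ask=-
bid=102 ask=-
bid=102 ask=-
bid=102 ask=-
bid=102 ask=-
bid=102 ask=-
bid=104 ask=-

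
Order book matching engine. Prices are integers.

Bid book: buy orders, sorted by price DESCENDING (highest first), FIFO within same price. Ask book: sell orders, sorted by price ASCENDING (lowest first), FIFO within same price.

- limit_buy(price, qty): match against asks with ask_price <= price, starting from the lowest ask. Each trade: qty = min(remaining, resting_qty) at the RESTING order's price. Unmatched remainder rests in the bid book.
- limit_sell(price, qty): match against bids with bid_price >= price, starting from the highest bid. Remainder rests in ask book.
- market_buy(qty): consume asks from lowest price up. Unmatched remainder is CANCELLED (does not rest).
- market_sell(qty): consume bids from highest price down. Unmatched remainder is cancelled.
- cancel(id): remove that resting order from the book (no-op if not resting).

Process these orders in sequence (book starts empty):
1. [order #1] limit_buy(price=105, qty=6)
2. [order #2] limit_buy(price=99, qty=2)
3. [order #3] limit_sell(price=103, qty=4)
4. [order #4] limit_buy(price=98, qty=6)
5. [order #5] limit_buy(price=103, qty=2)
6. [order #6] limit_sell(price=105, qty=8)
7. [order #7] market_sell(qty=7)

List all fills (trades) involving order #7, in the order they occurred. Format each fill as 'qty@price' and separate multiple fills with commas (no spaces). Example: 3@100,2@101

Answer: 2@103,2@99,3@98

Derivation:
After op 1 [order #1] limit_buy(price=105, qty=6): fills=none; bids=[#1:6@105] asks=[-]
After op 2 [order #2] limit_buy(price=99, qty=2): fills=none; bids=[#1:6@105 #2:2@99] asks=[-]
After op 3 [order #3] limit_sell(price=103, qty=4): fills=#1x#3:4@105; bids=[#1:2@105 #2:2@99] asks=[-]
After op 4 [order #4] limit_buy(price=98, qty=6): fills=none; bids=[#1:2@105 #2:2@99 #4:6@98] asks=[-]
After op 5 [order #5] limit_buy(price=103, qty=2): fills=none; bids=[#1:2@105 #5:2@103 #2:2@99 #4:6@98] asks=[-]
After op 6 [order #6] limit_sell(price=105, qty=8): fills=#1x#6:2@105; bids=[#5:2@103 #2:2@99 #4:6@98] asks=[#6:6@105]
After op 7 [order #7] market_sell(qty=7): fills=#5x#7:2@103 #2x#7:2@99 #4x#7:3@98; bids=[#4:3@98] asks=[#6:6@105]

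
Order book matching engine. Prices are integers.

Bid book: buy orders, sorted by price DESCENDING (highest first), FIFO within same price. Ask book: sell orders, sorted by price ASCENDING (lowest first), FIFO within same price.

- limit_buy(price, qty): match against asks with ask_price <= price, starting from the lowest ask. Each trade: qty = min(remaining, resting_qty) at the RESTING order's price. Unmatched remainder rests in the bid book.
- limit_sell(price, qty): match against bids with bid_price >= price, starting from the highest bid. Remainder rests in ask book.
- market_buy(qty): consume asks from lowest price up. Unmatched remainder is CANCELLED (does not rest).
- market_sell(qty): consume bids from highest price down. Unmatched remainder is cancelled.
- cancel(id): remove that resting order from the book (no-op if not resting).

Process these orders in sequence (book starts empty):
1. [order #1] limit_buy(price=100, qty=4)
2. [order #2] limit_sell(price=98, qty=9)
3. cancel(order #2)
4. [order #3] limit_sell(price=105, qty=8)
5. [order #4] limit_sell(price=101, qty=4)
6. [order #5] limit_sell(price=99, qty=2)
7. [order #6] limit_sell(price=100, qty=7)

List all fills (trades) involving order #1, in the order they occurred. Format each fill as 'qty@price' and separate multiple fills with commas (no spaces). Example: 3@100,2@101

Answer: 4@100

Derivation:
After op 1 [order #1] limit_buy(price=100, qty=4): fills=none; bids=[#1:4@100] asks=[-]
After op 2 [order #2] limit_sell(price=98, qty=9): fills=#1x#2:4@100; bids=[-] asks=[#2:5@98]
After op 3 cancel(order #2): fills=none; bids=[-] asks=[-]
After op 4 [order #3] limit_sell(price=105, qty=8): fills=none; bids=[-] asks=[#3:8@105]
After op 5 [order #4] limit_sell(price=101, qty=4): fills=none; bids=[-] asks=[#4:4@101 #3:8@105]
After op 6 [order #5] limit_sell(price=99, qty=2): fills=none; bids=[-] asks=[#5:2@99 #4:4@101 #3:8@105]
After op 7 [order #6] limit_sell(price=100, qty=7): fills=none; bids=[-] asks=[#5:2@99 #6:7@100 #4:4@101 #3:8@105]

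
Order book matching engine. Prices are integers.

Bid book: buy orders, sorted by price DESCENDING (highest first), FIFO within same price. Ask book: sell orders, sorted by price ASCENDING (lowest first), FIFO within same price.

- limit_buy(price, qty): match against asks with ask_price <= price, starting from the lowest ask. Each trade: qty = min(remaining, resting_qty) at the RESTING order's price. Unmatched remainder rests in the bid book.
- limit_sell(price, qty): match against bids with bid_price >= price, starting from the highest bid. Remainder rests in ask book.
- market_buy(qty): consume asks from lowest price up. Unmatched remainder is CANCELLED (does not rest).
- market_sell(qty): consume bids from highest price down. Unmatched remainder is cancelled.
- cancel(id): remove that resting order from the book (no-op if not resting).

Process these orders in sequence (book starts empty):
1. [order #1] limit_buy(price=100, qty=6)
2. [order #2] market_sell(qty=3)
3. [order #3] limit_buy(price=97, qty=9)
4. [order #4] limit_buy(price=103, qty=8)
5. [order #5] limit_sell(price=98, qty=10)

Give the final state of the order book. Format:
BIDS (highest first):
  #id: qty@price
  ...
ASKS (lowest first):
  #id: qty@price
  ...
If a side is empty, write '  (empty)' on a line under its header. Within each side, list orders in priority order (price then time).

Answer: BIDS (highest first):
  #1: 1@100
  #3: 9@97
ASKS (lowest first):
  (empty)

Derivation:
After op 1 [order #1] limit_buy(price=100, qty=6): fills=none; bids=[#1:6@100] asks=[-]
After op 2 [order #2] market_sell(qty=3): fills=#1x#2:3@100; bids=[#1:3@100] asks=[-]
After op 3 [order #3] limit_buy(price=97, qty=9): fills=none; bids=[#1:3@100 #3:9@97] asks=[-]
After op 4 [order #4] limit_buy(price=103, qty=8): fills=none; bids=[#4:8@103 #1:3@100 #3:9@97] asks=[-]
After op 5 [order #5] limit_sell(price=98, qty=10): fills=#4x#5:8@103 #1x#5:2@100; bids=[#1:1@100 #3:9@97] asks=[-]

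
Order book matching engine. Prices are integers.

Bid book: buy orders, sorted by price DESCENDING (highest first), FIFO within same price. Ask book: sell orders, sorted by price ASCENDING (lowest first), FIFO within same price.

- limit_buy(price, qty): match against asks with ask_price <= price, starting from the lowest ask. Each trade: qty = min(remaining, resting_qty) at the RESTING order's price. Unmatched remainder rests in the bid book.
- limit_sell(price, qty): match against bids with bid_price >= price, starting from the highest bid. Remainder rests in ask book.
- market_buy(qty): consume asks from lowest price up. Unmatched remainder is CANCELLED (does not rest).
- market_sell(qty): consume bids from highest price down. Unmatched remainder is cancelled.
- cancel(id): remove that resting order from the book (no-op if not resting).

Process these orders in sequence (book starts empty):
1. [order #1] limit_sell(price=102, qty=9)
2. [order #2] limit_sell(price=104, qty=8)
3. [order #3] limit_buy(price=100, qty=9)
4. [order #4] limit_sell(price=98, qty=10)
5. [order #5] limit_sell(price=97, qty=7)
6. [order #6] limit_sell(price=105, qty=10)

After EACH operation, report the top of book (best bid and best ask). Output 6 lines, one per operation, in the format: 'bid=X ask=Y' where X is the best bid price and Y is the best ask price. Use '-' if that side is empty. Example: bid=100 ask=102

Answer: bid=- ask=102
bid=- ask=102
bid=100 ask=102
bid=- ask=98
bid=- ask=97
bid=- ask=97

Derivation:
After op 1 [order #1] limit_sell(price=102, qty=9): fills=none; bids=[-] asks=[#1:9@102]
After op 2 [order #2] limit_sell(price=104, qty=8): fills=none; bids=[-] asks=[#1:9@102 #2:8@104]
After op 3 [order #3] limit_buy(price=100, qty=9): fills=none; bids=[#3:9@100] asks=[#1:9@102 #2:8@104]
After op 4 [order #4] limit_sell(price=98, qty=10): fills=#3x#4:9@100; bids=[-] asks=[#4:1@98 #1:9@102 #2:8@104]
After op 5 [order #5] limit_sell(price=97, qty=7): fills=none; bids=[-] asks=[#5:7@97 #4:1@98 #1:9@102 #2:8@104]
After op 6 [order #6] limit_sell(price=105, qty=10): fills=none; bids=[-] asks=[#5:7@97 #4:1@98 #1:9@102 #2:8@104 #6:10@105]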